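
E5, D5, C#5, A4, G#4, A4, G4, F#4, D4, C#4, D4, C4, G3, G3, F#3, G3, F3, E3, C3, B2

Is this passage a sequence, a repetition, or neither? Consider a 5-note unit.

Note 3 of cell 3 is G3; if this were a sequence it would be B3. No unit length gives a consistent transposition pattern.

neither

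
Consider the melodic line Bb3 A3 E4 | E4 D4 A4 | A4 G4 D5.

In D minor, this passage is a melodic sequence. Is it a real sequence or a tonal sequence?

tonal

Every note is diatonic to D minor.
Cell 1 has -1 semitones from note 1 to 2, but cell 2 has -2 — the interval quality changes while the contour stays the same, which is the hallmark of a tonal sequence.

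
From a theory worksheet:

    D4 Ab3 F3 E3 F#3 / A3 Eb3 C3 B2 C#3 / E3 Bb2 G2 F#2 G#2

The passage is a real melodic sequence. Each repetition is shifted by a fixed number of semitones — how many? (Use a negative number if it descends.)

Unit = 5 notes; the statements start on D4, A3, E3, moving down a 4th each time.
Counting half-steps from D4 to A3: -5.

-5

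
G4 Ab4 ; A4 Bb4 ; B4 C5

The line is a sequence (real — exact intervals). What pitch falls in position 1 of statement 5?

The unit is 2 notes. Position-1 pitches of the 3 shown cells: G4, A4, B4.
Extending up a 2nd: C#5 → D#5.

D#5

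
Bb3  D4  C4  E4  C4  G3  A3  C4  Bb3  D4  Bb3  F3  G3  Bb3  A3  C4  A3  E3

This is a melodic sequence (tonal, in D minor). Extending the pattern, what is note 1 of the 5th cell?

E3

Grouping in 6s, the 1st note of each cell is Bb3, A3, G3.
Extending down a 2nd: F3 → E3.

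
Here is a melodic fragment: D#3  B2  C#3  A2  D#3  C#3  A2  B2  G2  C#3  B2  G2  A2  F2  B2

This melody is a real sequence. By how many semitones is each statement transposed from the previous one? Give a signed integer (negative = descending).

-2

With a 5-note motive the entries are D#3, C#3, B2, each down a 2nd from the previous.
D#3→C#3 is 49 − 51 = -2 semitones.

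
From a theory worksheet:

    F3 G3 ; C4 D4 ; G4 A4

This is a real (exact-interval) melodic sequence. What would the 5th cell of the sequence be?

A5 B5

Taking 2-note groups, the heads are F3, C4, G4: the pattern moves up a 5th.
Carrying on: D5 → A5.
From A5 the exact shape gives A5 B5.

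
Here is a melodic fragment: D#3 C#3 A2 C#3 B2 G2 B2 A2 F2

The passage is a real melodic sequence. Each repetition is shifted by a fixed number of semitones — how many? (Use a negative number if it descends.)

-2

The 3-note cells begin on D#3, C#3, B2 — each down a 2nd from the last.
D#3 to C#3 spans -2 semitones.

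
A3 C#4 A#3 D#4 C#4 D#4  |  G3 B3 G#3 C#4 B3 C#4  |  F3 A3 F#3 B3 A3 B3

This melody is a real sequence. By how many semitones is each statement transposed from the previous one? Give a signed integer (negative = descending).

-2

The 6-note cells begin on A3, G3, F3 — each down a 2nd from the last.
A3 to G3 spans -2 semitones.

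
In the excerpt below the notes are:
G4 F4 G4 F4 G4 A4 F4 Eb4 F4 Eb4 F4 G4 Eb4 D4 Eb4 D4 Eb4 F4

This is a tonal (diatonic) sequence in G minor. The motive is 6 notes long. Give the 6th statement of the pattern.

The 6-note cells begin on G4, F4, Eb4 — each down a 2nd from the last.
Continuing the starts: D4 → C4 → Bb3.
So cell 6 is Bb3 A3 Bb3 A3 Bb3 C4.

Bb3 A3 Bb3 A3 Bb3 C4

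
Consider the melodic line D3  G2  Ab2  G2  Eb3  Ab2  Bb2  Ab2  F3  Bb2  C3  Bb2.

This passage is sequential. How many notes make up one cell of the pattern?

There are 12 notes; a 4-note unit gives 3 cells:
D3 G2 Ab2 G2 | Eb3 Ab2 Bb2 Ab2 | F3 Bb2 C3 Bb2
Every group is a transposition up a 2nd of the one before; no shorter unit works.

4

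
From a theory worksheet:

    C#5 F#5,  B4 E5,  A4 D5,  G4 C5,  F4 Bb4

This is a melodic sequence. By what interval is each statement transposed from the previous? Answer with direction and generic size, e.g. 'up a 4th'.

Unit = 2 notes; the statements start on C#5, B4, A4, G4, F4, moving down a 2nd each time.
From C#5 to B4: down a 2nd.

down a 2nd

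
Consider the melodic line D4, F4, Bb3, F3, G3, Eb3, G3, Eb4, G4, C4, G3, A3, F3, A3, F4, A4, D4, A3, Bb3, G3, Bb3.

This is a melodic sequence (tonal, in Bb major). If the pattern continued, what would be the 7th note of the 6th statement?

Grouping in 7s, the 7th note of each cell is G3, A3, Bb3.
Extending up a 2nd: C4 → D4 → Eb4.

Eb4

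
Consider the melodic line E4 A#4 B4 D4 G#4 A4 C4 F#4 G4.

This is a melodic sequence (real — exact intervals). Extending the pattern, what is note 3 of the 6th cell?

Db4

The unit is 3 notes. Position-3 pitches of the 3 shown cells: B4, A4, G4.
Carrying that down a 2nd forward: F4 → Eb4 → Db4.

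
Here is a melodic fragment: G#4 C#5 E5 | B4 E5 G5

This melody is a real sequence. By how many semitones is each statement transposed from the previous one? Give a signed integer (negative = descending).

3

With a 3-note motive the entries are G#4, B4, each up a 3rd from the previous.
G#4→B4 is 71 − 68 = 3 semitones.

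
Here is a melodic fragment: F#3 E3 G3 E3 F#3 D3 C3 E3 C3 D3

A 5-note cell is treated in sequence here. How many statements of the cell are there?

10 notes in groups of 5 gives 10/5 = 2 statements.
Starts: F#3, D3 — each down a 3rd.

2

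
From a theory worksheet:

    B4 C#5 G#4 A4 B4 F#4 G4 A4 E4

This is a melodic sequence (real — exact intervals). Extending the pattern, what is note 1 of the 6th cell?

The unit is 3 notes. Position-1 pitches of the 3 shown cells: B4, A4, G4.
Each moves down a 2nd. Continuing: F4 → Eb4 → Db4.

Db4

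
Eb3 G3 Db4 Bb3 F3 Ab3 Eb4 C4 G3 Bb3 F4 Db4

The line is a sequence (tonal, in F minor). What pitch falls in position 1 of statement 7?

Db4

The unit is 4 notes. Position-1 pitches of the 3 shown cells: Eb3, F3, G3.
Extending up a 2nd: Ab3 → Bb3 → C4 → Db4.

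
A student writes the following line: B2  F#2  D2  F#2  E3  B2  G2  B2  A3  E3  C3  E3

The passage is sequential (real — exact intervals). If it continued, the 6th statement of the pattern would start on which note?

The 4-note cells begin on B2, E3, A3 — each up a 4th from the last.
Extending the heads up a 4th: D4 → G4 → C5.

C5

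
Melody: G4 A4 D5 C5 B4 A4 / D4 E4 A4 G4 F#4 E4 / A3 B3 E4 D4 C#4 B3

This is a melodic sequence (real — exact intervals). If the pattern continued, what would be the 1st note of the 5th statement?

With 6-note cells, note 1 of each statement runs G4, D4, A3.
Each moves down a 4th. Continuing: E3 → B2.

B2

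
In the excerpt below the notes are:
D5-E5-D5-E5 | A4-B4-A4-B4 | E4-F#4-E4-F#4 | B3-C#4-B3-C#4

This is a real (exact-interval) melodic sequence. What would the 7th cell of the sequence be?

G#2 A#2 G#2 A#2

With a 4-note motive the entries are D5, A4, E4, B3, each down a 4th from the previous.
Extending down a 4th: F#3 → C#3 → G#2.
From G#2 the exact shape gives G#2 A#2 G#2 A#2.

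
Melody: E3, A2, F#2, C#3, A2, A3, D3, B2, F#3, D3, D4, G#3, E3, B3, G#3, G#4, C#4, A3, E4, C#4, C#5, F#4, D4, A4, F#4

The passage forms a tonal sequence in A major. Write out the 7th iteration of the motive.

Unit = 5 notes; the statements start on E3, A3, D4, G#4, C#5, moving up a 4th each time.
Extending up a 4th: F#5 → B5.
Statement 7 starts on B5 and keeps the same diatonic contour: B5 E5 C#5 G#5 E5.

B5 E5 C#5 G#5 E5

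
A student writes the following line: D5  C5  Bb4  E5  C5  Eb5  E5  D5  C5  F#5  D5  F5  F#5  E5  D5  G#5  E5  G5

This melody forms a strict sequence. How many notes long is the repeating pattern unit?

There are 18 notes; a 6-note unit gives 3 cells:
D5 C5 Bb4 E5 C5 Eb5 | E5 D5 C5 F#5 D5 F5 | F#5 E5 D5 G#5 E5 G5
Each cell is the previous one up a 2nd — so the unit is 6 notes.

6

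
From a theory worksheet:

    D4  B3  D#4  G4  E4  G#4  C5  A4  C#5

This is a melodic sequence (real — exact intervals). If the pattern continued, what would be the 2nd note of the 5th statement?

G5

With 3-note cells, note 2 of each statement runs B3, E4, A4.
Each moves up a 4th. Continuing: D5 → G5.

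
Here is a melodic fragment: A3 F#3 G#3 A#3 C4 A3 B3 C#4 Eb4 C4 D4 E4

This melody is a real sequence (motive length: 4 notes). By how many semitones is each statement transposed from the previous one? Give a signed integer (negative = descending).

3

The 4-note cells begin on A3, C4, Eb4 — each up a 3rd from the last.
A3→C4 is 60 − 57 = 3 semitones.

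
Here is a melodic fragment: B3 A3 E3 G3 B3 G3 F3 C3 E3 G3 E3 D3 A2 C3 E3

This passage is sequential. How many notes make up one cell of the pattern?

15 notes total. Splitting into 3 groups of 5:
B3 A3 E3 G3 B3 | G3 F3 C3 E3 G3 | E3 D3 A2 C3 E3
That's a consistent down a 3rd shift per cell, and no other grouping gives one.

5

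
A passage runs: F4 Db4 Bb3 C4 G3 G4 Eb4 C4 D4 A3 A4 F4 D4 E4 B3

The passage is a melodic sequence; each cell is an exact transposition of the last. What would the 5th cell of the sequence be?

The 5-note cells begin on F4, G4, A4 — each up a 2nd from the last.
Continuing the starts: B4 → C#5.
Statement 5 starts on C#5 and keeps the same exact contour: C#5 A4 F#4 G#4 D#4.

C#5 A4 F#4 G#4 D#4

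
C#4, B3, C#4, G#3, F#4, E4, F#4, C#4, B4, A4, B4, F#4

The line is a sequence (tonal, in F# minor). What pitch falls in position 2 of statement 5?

G#5

With 4-note cells, note 2 of each statement runs B3, E4, A4.
Each moves up a 4th. Continuing: D5 → G#5.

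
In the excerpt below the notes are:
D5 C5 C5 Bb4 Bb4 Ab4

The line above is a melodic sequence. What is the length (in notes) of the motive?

Try groups of 2 (3 cells in 6 notes):
D5 C5 | C5 Bb4 | Bb4 Ab4
Every group is a transposition down a 2nd of the one before; no shorter unit works.

2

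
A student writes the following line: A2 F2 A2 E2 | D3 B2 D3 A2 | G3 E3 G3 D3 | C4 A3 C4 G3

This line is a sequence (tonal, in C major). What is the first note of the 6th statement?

Unit = 4 notes; the statements start on A2, D3, G3, C4, moving up a 4th each time.
Continuing: F4 → B4. Statement 6 starts on B4.

B4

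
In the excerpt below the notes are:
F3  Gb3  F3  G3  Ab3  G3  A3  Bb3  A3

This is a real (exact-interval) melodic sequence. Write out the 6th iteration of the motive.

D#4 E4 D#4

Taking 3-note groups, the heads are F3, G3, A3: the pattern moves up a 2nd.
Extending up a 2nd: B3 → C#4 → D#4.
From D#4 the exact shape gives D#4 E4 D#4.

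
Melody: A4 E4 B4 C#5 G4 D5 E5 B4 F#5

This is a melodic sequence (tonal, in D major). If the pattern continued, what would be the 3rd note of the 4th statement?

Grouping in 3s, the 3rd note of each cell is B4, D5, F#5.
From F#5, up a 3rd gives A5.

A5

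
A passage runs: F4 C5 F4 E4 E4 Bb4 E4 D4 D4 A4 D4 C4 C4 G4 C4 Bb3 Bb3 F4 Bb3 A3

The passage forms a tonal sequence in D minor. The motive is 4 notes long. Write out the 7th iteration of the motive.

G3 D4 G3 F3

Unit = 4 notes; the statements start on F4, E4, D4, C4, Bb3, moving down a 2nd each time.
Carrying on: A3 → G3.
So cell 7 is G3 D4 G3 F3.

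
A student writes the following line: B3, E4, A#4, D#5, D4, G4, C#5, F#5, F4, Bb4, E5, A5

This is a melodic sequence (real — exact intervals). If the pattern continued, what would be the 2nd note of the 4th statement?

Db5

The unit is 4 notes. Position-2 pitches of the 3 shown cells: E4, G4, Bb4.
From Bb4, up a 3rd gives Db5.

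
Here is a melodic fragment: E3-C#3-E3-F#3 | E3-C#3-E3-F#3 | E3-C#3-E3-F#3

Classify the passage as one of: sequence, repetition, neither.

repetition

Each 4-note cell is identical (E3 C#3 E3 F#3), restated at the same pitch.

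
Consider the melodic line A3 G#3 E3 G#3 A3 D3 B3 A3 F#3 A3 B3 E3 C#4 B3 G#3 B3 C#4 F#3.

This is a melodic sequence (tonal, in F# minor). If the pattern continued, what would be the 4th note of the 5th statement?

D4

Grouping in 6s, the 4th note of each cell is G#3, A3, B3.
Each moves up a 2nd. Continuing: C#4 → D4.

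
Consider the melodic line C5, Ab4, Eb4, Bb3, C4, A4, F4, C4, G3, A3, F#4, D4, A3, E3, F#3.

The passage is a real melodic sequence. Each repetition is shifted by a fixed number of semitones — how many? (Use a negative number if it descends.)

-3

With a 5-note motive the entries are C5, A4, F#4, each down a 3rd from the previous.
C5→A4 is 69 − 72 = -3 semitones.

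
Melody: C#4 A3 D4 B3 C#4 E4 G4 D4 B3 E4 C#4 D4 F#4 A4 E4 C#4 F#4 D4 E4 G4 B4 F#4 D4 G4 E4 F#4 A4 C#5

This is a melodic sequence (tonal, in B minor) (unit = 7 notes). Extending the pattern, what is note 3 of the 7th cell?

C#5

With 7-note cells, note 3 of each statement runs D4, E4, F#4, G4.
Extending up a 2nd: A4 → B4 → C#5.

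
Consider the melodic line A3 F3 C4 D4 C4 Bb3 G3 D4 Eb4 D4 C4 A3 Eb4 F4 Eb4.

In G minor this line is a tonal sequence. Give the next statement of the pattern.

The 5-note cells begin on A3, Bb3, C4 — each up a 2nd from the last.
From D4 the diatonic shape gives D4 Bb3 F4 G4 F4.

D4 Bb3 F4 G4 F4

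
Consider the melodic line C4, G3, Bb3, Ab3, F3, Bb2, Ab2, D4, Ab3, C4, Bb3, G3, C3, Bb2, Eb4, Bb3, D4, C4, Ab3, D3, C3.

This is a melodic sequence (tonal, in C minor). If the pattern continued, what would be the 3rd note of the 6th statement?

G4

With 7-note cells, note 3 of each statement runs Bb3, C4, D4.
Each moves up a 2nd. Continuing: Eb4 → F4 → G4.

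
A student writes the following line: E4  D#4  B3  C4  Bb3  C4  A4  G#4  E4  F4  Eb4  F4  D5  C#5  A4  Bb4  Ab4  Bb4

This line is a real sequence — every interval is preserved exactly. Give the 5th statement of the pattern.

C6 B5 G5 Ab5 Gb5 Ab5

With a 6-note motive the entries are E4, A4, D5, each up a 4th from the previous.
Carrying on: G5 → C6.
From C6 the exact shape gives C6 B5 G5 Ab5 Gb5 Ab5.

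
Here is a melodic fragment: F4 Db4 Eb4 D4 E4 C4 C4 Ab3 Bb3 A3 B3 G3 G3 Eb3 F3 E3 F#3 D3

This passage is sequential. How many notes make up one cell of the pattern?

6

Try groups of 6 (3 cells in 18 notes):
F4 Db4 Eb4 D4 E4 C4 | C4 Ab3 Bb3 A3 B3 G3 | G3 Eb3 F3 E3 F#3 D3
That's a consistent down a 4th shift per cell, and no other grouping gives one.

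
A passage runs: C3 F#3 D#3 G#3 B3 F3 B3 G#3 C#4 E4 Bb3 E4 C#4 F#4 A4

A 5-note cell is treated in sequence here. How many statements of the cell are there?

3

15 notes in groups of 5 gives 15/5 = 3 statements.
Starts: C3, F3, Bb3 — each up a 4th.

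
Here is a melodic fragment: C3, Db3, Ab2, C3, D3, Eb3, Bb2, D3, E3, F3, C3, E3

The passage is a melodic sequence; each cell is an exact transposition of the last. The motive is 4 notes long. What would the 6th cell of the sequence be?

A#3 B3 F#3 A#3

Taking 4-note groups, the heads are C3, D3, E3: the pattern moves up a 2nd.
Continuing the starts: F#3 → G#3 → A#3.
From A#3 the exact shape gives A#3 B3 F#3 A#3.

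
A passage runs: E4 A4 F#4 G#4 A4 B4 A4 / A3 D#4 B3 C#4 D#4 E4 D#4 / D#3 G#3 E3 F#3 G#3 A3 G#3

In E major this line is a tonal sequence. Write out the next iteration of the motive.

G#2 C#3 A2 B2 C#3 D#3 C#3

The 7-note cells begin on E4, A3, D#3 — each down a 5th from the last.
Statement 4 starts on G#2 and keeps the same diatonic contour: G#2 C#3 A2 B2 C#3 D#3 C#3.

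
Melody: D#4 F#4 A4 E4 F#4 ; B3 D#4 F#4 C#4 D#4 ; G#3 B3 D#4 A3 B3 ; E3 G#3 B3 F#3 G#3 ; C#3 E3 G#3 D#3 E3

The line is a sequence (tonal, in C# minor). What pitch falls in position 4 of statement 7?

G#2

Grouping in 5s, the 4th note of each cell is E4, C#4, A3, F#3, D#3.
Each moves down a 3rd. Continuing: B2 → G#2.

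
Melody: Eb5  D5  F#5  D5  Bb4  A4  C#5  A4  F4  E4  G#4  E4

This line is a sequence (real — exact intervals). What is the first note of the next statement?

With a 4-note motive the entries are Eb5, Bb4, F4, each down a 4th from the previous.
One more step down a 4th gives C4.

C4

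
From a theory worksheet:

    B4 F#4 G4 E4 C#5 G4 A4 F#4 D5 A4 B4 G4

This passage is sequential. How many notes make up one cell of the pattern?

4

Try groups of 4 (3 cells in 12 notes):
B4 F#4 G4 E4 | C#5 G4 A4 F#4 | D5 A4 B4 G4
Every group is a transposition up a 2nd of the one before; no shorter unit works.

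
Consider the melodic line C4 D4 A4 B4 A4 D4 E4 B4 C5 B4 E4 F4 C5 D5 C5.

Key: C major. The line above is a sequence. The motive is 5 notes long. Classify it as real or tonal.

tonal

Every note is diatonic to C major.
Cell 1 has +2 semitones from note 3 to 4, but cell 2 has +1 — the interval quality changes while the contour stays the same, which is the hallmark of a tonal sequence.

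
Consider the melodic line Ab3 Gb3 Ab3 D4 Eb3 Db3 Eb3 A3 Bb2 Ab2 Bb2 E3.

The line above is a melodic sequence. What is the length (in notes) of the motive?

There are 12 notes; a 4-note unit gives 3 cells:
Ab3 Gb3 Ab3 D4 | Eb3 Db3 Eb3 A3 | Bb2 Ab2 Bb2 E3
Each cell is the previous one down a 4th — so the unit is 4 notes.

4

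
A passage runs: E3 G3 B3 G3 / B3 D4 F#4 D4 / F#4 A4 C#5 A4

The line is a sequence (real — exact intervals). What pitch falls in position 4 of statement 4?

With 4-note cells, note 4 of each statement runs G3, D4, A4.
From A4, up a 5th gives E5.

E5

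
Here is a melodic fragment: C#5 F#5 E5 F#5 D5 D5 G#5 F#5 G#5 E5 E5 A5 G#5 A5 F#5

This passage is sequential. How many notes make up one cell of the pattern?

There are 15 notes; a 5-note unit gives 3 cells:
C#5 F#5 E5 F#5 D5 | D5 G#5 F#5 G#5 E5 | E5 A5 G#5 A5 F#5
That's a consistent up a 2nd shift per cell, and no other grouping gives one.

5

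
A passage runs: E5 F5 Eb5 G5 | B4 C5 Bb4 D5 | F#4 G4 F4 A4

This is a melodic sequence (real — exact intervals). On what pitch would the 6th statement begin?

With a 4-note motive the entries are E5, B4, F#4, each down a 4th from the previous.
Continuing: C#4 → G#3 → D#3. Statement 6 starts on D#3.

D#3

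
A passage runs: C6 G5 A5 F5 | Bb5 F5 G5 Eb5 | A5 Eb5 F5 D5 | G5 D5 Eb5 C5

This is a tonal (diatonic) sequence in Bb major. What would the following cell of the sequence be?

With a 4-note motive the entries are C6, Bb5, A5, G5, each down a 2nd from the previous.
Statement 5 starts on F5 and keeps the same diatonic contour: F5 C5 D5 Bb4.

F5 C5 D5 Bb4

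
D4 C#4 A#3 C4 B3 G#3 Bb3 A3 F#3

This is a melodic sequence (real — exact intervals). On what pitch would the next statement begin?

Taking 3-note groups, the heads are D4, C4, Bb3: the pattern moves down a 2nd.
One more step down a 2nd gives Ab3.

Ab3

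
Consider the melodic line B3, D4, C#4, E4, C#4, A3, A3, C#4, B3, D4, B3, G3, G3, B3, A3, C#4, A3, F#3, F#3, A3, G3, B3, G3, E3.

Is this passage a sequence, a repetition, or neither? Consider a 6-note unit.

sequence

Each 6-note cell is the previous one transposed down a 2nd.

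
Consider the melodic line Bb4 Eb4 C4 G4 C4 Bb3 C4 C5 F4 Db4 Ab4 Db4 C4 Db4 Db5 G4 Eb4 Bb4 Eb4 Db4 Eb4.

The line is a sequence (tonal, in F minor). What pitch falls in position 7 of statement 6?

The unit is 7 notes. Position-7 pitches of the 3 shown cells: C4, Db4, Eb4.
Carrying that up a 2nd forward: F4 → G4 → Ab4.

Ab4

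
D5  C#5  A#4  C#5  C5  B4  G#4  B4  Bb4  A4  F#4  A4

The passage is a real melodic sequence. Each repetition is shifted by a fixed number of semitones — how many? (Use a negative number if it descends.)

Taking 4-note groups, the heads are D5, C5, Bb4: the pattern moves down a 2nd.
D5→C5 is 72 − 74 = -2 semitones.

-2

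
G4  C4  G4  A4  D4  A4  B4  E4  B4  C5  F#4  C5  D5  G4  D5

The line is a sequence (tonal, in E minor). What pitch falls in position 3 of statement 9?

A5

With 3-note cells, note 3 of each statement runs G4, A4, B4, C5, D5.
Each moves up a 2nd. Continuing: E5 → F#5 → G5 → A5.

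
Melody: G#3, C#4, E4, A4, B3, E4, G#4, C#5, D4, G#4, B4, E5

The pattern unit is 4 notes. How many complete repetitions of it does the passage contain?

3

12 notes in groups of 4 gives 12/4 = 3 statements.
Starts: G#3, B3, D4 — each up a 3rd.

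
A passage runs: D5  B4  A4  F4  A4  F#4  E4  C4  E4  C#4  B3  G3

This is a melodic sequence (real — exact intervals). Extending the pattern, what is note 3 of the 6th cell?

G#2

Grouping in 4s, the 3rd note of each cell is A4, E4, B3.
Extending down a 4th: F#3 → C#3 → G#2.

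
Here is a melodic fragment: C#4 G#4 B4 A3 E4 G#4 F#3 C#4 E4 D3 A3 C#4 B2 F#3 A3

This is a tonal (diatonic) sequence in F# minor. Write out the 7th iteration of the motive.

E2 B2 D3

With a 3-note motive the entries are C#4, A3, F#3, D3, B2, each down a 3rd from the previous.
Continuing the starts: G#2 → E2.
So cell 7 is E2 B2 D3.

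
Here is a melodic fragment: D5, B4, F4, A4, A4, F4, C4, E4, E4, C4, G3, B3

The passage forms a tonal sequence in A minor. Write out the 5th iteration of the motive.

F3 D3 A2 C3

Taking 4-note groups, the heads are D5, A4, E4: the pattern moves down a 4th.
Carrying on: B3 → F3.
From F3 the diatonic shape gives F3 D3 A2 C3.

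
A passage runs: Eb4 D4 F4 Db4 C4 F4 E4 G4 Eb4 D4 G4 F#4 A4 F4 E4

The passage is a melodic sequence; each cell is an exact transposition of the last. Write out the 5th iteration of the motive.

B4 A#4 C#5 A4 G#4

Unit = 5 notes; the statements start on Eb4, F4, G4, moving up a 2nd each time.
Continuing the starts: A4 → B4.
From B4 the exact shape gives B4 A#4 C#5 A4 G#4.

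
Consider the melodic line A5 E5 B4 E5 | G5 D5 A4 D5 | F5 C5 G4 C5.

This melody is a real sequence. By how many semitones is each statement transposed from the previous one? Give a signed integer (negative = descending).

-2

With a 4-note motive the entries are A5, G5, F5, each down a 2nd from the previous.
Counting half-steps from A5 to G5: -2.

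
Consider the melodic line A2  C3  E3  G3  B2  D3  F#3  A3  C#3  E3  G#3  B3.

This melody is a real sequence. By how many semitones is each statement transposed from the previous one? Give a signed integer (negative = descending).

2

The 4-note cells begin on A2, B2, C#3 — each up a 2nd from the last.
A2 to B2 spans +2 semitones.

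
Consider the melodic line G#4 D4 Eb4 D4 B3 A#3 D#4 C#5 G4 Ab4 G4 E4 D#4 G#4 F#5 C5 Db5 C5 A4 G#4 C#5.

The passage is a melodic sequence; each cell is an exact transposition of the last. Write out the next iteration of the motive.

With a 7-note motive the entries are G#4, C#5, F#5, each up a 4th from the previous.
So cell 4 is B5 F5 Gb5 F5 D5 C#5 F#5.

B5 F5 Gb5 F5 D5 C#5 F#5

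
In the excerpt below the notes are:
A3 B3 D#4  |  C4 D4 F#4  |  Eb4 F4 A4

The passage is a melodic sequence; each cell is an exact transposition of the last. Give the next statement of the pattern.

Taking 3-note groups, the heads are A3, C4, Eb4: the pattern moves up a 3rd.
So cell 4 is Gb4 Ab4 C5.

Gb4 Ab4 C5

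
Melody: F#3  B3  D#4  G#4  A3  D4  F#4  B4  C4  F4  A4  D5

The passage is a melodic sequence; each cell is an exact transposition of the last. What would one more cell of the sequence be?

Eb4 Ab4 C5 F5

Unit = 4 notes; the statements start on F#3, A3, C4, moving up a 3rd each time.
Statement 4 starts on Eb4 and keeps the same exact contour: Eb4 Ab4 C5 F5.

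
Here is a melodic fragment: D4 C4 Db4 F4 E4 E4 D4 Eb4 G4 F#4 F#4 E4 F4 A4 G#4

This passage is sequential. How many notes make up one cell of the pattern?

5

There are 15 notes; a 5-note unit gives 3 cells:
D4 C4 Db4 F4 E4 | E4 D4 Eb4 G4 F#4 | F#4 E4 F4 A4 G#4
That's a consistent up a 2nd shift per cell, and no other grouping gives one.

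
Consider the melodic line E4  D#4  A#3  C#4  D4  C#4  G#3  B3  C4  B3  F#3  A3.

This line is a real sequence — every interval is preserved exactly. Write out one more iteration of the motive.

Bb3 A3 E3 G3

Unit = 4 notes; the statements start on E4, D4, C4, moving down a 2nd each time.
So cell 4 is Bb3 A3 E3 G3.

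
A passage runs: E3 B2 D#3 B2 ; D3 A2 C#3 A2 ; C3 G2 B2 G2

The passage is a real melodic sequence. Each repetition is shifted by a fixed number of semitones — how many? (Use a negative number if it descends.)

-2

With a 4-note motive the entries are E3, D3, C3, each down a 2nd from the previous.
E3→D3 is 50 − 52 = -2 semitones.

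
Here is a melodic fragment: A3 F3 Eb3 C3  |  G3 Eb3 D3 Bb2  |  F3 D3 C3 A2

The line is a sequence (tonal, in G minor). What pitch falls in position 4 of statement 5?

F2

The unit is 4 notes. Position-4 pitches of the 3 shown cells: C3, Bb2, A2.
Carrying that down a 2nd forward: G2 → F2.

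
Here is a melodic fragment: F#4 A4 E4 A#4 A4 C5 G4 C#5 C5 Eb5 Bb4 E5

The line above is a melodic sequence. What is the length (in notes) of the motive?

Try groups of 4 (3 cells in 12 notes):
F#4 A4 E4 A#4 | A4 C5 G4 C#5 | C5 Eb5 Bb4 E5
Every group is a transposition up a 3rd of the one before; no shorter unit works.

4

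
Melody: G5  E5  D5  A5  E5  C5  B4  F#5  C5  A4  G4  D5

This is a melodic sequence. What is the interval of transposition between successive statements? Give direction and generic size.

down a 3rd

Unit = 4 notes; the statements start on G5, E5, C5, moving down a 3rd each time.
G5 to E5 is down a 3rd.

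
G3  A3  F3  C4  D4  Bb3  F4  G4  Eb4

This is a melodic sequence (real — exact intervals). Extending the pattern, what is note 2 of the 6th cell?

Bb5

With 3-note cells, note 2 of each statement runs A3, D4, G4.
Extending up a 4th: C5 → F5 → Bb5.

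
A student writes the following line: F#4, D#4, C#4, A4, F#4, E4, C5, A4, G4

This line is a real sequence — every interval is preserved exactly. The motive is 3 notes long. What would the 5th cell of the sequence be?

Gb5 Eb5 Db5

The 3-note cells begin on F#4, A4, C5 — each up a 3rd from the last.
Carrying on: Eb5 → Gb5.
So cell 5 is Gb5 Eb5 Db5.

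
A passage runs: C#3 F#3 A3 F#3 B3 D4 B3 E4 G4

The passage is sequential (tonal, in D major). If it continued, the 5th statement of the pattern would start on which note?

A4

Unit = 3 notes; the statements start on C#3, F#3, B3, moving up a 4th each time.
Extending the heads up a 4th: E4 → A4.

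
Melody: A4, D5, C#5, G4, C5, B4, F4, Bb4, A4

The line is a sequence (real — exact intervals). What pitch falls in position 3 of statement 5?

F4

The unit is 3 notes. Position-3 pitches of the 3 shown cells: C#5, B4, A4.
Carrying that down a 2nd forward: G4 → F4.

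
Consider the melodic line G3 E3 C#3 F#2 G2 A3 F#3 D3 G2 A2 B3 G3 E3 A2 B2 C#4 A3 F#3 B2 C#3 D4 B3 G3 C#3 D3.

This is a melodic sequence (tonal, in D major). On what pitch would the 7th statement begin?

F#4

The 5-note cells begin on G3, A3, B3, C#4, D4 — each up a 2nd from the last.
Extending the heads up a 2nd: E4 → F#4.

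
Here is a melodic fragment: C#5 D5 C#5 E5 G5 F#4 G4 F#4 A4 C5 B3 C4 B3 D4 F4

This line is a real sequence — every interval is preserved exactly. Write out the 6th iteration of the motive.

D2 Eb2 D2 F2 Ab2

Taking 5-note groups, the heads are C#5, F#4, B3: the pattern moves down a 5th.
Continuing the starts: E3 → A2 → D2.
From D2 the exact shape gives D2 Eb2 D2 F2 Ab2.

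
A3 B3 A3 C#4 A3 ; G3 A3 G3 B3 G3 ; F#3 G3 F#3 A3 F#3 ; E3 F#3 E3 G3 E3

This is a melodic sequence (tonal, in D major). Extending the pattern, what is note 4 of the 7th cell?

D3

Grouping in 5s, the 4th note of each cell is C#4, B3, A3, G3.
Carrying that down a 2nd forward: F#3 → E3 → D3.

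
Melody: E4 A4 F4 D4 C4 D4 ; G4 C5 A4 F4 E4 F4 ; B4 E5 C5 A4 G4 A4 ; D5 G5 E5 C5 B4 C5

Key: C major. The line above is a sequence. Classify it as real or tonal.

Every note is diatonic to C major.
Cell 1 has -4 semitones from note 2 to 3, but cell 2 has -3 — the interval quality changes while the contour stays the same, which is the hallmark of a tonal sequence.

tonal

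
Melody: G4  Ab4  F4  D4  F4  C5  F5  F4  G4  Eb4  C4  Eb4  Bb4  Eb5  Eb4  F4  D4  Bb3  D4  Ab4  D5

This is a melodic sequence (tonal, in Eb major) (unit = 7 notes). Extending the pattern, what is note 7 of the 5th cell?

Grouping in 7s, the 7th note of each cell is F5, Eb5, D5.
Each moves down a 2nd. Continuing: C5 → Bb4.

Bb4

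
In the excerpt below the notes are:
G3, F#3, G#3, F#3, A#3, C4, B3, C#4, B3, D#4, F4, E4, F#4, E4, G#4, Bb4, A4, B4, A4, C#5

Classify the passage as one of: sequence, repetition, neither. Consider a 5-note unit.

sequence

Each 5-note cell is the previous one transposed up a 4th.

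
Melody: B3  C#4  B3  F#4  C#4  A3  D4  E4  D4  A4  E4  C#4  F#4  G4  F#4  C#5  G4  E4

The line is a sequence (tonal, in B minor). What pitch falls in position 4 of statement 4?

Grouping in 6s, the 4th note of each cell is F#4, A4, C#5.
From C#5, up a 3rd gives E5.

E5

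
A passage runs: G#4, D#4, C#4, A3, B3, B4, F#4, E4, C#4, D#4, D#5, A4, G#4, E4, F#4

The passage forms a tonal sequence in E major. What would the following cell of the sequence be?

F#5 C#5 B4 G#4 A4

Unit = 5 notes; the statements start on G#4, B4, D#5, moving up a 3rd each time.
So cell 4 is F#5 C#5 B4 G#4 A4.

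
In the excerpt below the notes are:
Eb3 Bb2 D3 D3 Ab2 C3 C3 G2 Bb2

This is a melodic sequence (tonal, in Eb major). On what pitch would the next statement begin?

Bb2

The 3-note cells begin on Eb3, D3, C3 — each down a 2nd from the last.
The next head, down a 2nd from C3, is Bb2.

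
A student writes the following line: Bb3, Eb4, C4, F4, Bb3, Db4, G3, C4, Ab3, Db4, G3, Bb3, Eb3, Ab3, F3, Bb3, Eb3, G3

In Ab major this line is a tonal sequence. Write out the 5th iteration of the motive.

Ab2 Db3 Bb2 Eb3 Ab2 C3

Taking 6-note groups, the heads are Bb3, G3, Eb3: the pattern moves down a 3rd.
Continuing the starts: C3 → Ab2.
So cell 5 is Ab2 Db3 Bb2 Eb3 Ab2 C3.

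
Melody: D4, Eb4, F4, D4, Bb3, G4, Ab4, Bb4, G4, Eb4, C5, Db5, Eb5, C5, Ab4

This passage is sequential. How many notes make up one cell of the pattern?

5

15 notes total. Splitting into 3 groups of 5:
D4 Eb4 F4 D4 Bb3 | G4 Ab4 Bb4 G4 Eb4 | C5 Db5 Eb5 C5 Ab4
Each cell is the previous one up a 4th — so the unit is 5 notes.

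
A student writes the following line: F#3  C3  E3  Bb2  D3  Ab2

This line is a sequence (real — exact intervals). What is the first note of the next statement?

C3

Unit = 2 notes; the statements start on F#3, E3, D3, moving down a 2nd each time.
The next head, down a 2nd from D3, is C3.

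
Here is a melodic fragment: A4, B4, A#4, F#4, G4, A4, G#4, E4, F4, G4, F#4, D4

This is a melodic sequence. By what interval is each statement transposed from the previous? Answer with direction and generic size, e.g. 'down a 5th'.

down a 2nd

With a 4-note motive the entries are A4, G4, F4, each down a 2nd from the previous.
From A4 to G4: down a 2nd.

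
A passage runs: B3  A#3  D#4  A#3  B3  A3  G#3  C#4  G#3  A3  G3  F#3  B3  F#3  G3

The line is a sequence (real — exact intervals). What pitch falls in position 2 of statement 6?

Grouping in 5s, the 2nd note of each cell is A#3, G#3, F#3.
Extending down a 2nd: E3 → D3 → C3.

C3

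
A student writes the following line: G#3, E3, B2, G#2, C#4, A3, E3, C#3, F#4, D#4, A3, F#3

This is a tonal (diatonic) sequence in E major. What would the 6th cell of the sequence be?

A5 F#5 C#5 A4

The 4-note cells begin on G#3, C#4, F#4 — each up a 4th from the last.
Continuing the starts: B4 → E5 → A5.
From A5 the diatonic shape gives A5 F#5 C#5 A4.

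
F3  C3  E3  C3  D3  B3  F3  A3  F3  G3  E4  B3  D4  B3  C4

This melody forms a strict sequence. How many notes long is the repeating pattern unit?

5

15 notes total. Splitting into 3 groups of 5:
F3 C3 E3 C3 D3 | B3 F3 A3 F3 G3 | E4 B3 D4 B3 C4
Every group is a transposition up a 4th of the one before; no shorter unit works.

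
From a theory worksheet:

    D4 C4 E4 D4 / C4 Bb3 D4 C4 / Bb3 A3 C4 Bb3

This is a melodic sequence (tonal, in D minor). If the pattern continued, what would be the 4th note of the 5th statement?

G3

Grouping in 4s, the 4th note of each cell is D4, C4, Bb3.
Each moves down a 2nd. Continuing: A3 → G3.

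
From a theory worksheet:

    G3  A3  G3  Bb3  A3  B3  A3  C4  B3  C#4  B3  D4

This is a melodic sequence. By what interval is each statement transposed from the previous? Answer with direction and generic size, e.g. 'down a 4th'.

Taking 4-note groups, the heads are G3, A3, B3: the pattern moves up a 2nd.
From G3 to A3: up a 2nd.

up a 2nd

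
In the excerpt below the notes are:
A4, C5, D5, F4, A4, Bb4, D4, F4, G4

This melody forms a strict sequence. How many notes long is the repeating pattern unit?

3

Try groups of 3 (3 cells in 9 notes):
A4 C5 D5 | F4 A4 Bb4 | D4 F4 G4
Every group is a transposition down a 3rd of the one before; no shorter unit works.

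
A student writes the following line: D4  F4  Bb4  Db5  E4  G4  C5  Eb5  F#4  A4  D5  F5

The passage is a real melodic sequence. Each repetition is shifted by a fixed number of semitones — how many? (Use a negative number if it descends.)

The 4-note cells begin on D4, E4, F#4 — each up a 2nd from the last.
Counting half-steps from D4 to E4: 2.

2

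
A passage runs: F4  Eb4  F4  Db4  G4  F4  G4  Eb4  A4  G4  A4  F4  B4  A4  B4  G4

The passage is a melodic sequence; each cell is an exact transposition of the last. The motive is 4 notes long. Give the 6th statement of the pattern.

Taking 4-note groups, the heads are F4, G4, A4, B4: the pattern moves up a 2nd.
Extending up a 2nd: C#5 → D#5.
From D#5 the exact shape gives D#5 C#5 D#5 B4.

D#5 C#5 D#5 B4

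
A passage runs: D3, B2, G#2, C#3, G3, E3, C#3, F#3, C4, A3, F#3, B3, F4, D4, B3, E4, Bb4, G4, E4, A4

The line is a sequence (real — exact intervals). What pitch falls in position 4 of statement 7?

Grouping in 4s, the 4th note of each cell is C#3, F#3, B3, E4, A4.
Each moves up a 4th. Continuing: D5 → G5.

G5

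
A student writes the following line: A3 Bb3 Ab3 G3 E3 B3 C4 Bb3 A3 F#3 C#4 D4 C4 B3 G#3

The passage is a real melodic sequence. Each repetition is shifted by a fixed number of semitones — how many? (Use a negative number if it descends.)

2

The 5-note cells begin on A3, B3, C#4 — each up a 2nd from the last.
Counting half-steps from A3 to B3: 2.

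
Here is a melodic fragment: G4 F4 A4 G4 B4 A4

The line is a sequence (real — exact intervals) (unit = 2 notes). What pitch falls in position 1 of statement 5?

D#5

The unit is 2 notes. Position-1 pitches of the 3 shown cells: G4, A4, B4.
Carrying that up a 2nd forward: C#5 → D#5.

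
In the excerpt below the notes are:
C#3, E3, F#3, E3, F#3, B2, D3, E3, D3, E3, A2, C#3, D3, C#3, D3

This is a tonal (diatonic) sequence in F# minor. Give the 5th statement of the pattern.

F#2 A2 B2 A2 B2

With a 5-note motive the entries are C#3, B2, A2, each down a 2nd from the previous.
Carrying on: G#2 → F#2.
So cell 5 is F#2 A2 B2 A2 B2.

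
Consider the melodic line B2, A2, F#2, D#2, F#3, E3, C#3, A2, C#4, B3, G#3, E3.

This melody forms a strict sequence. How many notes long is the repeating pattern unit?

Try groups of 4 (3 cells in 12 notes):
B2 A2 F#2 D#2 | F#3 E3 C#3 A2 | C#4 B3 G#3 E3
Every group is a transposition up a 5th of the one before; no shorter unit works.

4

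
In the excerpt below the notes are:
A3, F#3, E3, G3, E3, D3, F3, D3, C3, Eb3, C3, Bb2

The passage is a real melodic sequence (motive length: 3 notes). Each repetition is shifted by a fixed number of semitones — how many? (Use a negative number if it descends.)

Taking 3-note groups, the heads are A3, G3, F3, Eb3: the pattern moves down a 2nd.
Counting half-steps from A3 to G3: -2.

-2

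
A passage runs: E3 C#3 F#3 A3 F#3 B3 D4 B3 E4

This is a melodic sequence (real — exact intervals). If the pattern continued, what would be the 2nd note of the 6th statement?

D5

The unit is 3 notes. Position-2 pitches of the 3 shown cells: C#3, F#3, B3.
Each moves up a 4th. Continuing: E4 → A4 → D5.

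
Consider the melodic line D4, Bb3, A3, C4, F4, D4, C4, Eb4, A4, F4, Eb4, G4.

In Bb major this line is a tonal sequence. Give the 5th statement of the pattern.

With a 4-note motive the entries are D4, F4, A4, each up a 3rd from the previous.
Continuing the starts: C5 → Eb5.
So cell 5 is Eb5 C5 Bb4 D5.

Eb5 C5 Bb4 D5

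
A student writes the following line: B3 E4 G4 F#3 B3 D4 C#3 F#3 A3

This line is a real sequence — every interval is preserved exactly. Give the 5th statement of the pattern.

With a 3-note motive the entries are B3, F#3, C#3, each down a 4th from the previous.
Extending down a 4th: G#2 → D#2.
Statement 5 starts on D#2 and keeps the same exact contour: D#2 G#2 B2.

D#2 G#2 B2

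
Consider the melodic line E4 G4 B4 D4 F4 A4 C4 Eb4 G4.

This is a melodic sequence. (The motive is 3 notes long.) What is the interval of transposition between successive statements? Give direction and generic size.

down a 2nd

With a 3-note motive the entries are E4, D4, C4, each down a 2nd from the previous.
From E4 to D4: down a 2nd.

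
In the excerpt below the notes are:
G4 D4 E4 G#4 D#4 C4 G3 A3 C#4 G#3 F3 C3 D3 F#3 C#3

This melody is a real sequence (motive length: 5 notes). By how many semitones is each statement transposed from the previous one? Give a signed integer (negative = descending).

Unit = 5 notes; the statements start on G4, C4, F3, moving down a 5th each time.
Counting half-steps from G4 to C4: -7.

-7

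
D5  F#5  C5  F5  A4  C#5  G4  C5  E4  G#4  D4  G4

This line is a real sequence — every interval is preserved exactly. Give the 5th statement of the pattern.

F#3 A#3 E3 A3

The 4-note cells begin on D5, A4, E4 — each down a 4th from the last.
Continuing the starts: B3 → F#3.
Statement 5 starts on F#3 and keeps the same exact contour: F#3 A#3 E3 A3.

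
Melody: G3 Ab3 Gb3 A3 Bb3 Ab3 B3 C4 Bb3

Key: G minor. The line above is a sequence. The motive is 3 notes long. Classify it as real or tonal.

Each cell has the same semitone pattern (1, -2) — intervals are preserved exactly.
And Ab3 lies outside G minor, so the sequence is real rather than tonal.

real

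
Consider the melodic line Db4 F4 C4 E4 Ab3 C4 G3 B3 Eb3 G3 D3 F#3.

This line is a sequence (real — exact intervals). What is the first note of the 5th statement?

F2

Unit = 4 notes; the statements start on Db4, Ab3, Eb3, moving down a 4th each time.
Extending the heads down a 4th: Bb2 → F2.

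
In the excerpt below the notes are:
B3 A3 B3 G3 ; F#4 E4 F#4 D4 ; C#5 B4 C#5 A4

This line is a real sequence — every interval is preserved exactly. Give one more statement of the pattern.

G#5 F#5 G#5 E5

The 4-note cells begin on B3, F#4, C#5 — each up a 5th from the last.
From G#5 the exact shape gives G#5 F#5 G#5 E5.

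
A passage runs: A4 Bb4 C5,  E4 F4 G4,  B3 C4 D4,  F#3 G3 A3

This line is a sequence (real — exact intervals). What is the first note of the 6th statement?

Taking 3-note groups, the heads are A4, E4, B3, F#3: the pattern moves down a 4th.
Continuing: C#3 → G#2. Statement 6 starts on G#2.

G#2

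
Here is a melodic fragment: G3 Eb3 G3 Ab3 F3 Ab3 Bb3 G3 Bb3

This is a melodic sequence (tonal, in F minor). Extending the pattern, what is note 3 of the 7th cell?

F4

Grouping in 3s, the 3rd note of each cell is G3, Ab3, Bb3.
Carrying that up a 2nd forward: C4 → Db4 → Eb4 → F4.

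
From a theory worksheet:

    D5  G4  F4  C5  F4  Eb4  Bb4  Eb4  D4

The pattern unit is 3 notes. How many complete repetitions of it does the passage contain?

3

9 notes in groups of 3 gives 9/3 = 3 statements.
Starts: D5, C5, Bb4 — each down a 2nd.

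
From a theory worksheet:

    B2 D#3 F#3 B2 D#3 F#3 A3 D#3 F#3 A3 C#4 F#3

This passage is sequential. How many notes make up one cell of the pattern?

4

There are 12 notes; a 4-note unit gives 3 cells:
B2 D#3 F#3 B2 | D#3 F#3 A3 D#3 | F#3 A3 C#4 F#3
Every group is a transposition up a 3rd of the one before; no shorter unit works.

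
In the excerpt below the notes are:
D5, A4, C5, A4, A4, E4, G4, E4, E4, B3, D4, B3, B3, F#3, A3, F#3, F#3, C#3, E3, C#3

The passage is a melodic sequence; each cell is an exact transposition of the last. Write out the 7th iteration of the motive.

The 4-note cells begin on D5, A4, E4, B3, F#3 — each down a 4th from the last.
Carrying on: C#3 → G#2.
Statement 7 starts on G#2 and keeps the same exact contour: G#2 D#2 F#2 D#2.

G#2 D#2 F#2 D#2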